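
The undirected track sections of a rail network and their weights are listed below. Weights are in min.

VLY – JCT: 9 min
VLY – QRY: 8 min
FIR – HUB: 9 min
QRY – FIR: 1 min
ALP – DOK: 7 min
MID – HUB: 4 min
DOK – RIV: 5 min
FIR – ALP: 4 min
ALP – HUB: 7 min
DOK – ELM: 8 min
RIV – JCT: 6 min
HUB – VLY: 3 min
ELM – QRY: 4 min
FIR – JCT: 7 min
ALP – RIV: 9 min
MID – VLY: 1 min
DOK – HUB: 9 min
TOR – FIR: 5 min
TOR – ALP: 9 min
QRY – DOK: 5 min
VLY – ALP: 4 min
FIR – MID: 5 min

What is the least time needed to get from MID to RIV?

14 min

Compare a few routes:
MID → VLY → ALP → RIV: 1+4+9 = 14
MID → VLY → JCT → RIV: 1+9+6 = 16
The minimum is 14 min via MID → VLY → ALP → RIV.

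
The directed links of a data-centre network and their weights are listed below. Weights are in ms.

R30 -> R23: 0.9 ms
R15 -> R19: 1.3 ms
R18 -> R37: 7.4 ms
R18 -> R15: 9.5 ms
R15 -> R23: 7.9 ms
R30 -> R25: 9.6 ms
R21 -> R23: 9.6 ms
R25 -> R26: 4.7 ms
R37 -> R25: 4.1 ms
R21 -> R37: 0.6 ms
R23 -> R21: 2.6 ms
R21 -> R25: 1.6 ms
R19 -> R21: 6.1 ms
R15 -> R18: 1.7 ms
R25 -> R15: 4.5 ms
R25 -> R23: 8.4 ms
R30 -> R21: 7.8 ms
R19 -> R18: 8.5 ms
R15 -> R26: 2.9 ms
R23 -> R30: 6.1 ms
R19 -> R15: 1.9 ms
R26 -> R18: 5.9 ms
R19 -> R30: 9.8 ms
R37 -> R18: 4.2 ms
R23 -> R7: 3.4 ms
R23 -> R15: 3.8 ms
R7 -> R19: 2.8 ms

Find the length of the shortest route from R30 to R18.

Candidate routes:
R30–R23–R15–R18: 0.9+3.8+1.7 = 6.4
R30–R23–R21–R37–R18: 0.9+2.6+0.6+4.2 = 8.3
The minimum is 6.4 ms via R30–R23–R15–R18.

6.4 ms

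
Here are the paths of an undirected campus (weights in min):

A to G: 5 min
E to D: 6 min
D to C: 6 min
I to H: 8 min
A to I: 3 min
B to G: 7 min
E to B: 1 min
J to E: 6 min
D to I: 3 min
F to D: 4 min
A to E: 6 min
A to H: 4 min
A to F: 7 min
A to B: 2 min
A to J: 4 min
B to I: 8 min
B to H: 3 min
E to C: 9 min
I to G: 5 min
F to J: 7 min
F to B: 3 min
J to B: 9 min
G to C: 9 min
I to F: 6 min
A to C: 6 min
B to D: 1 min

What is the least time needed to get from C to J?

10 min

Settle nodes by increasing distance from C:
C: 0
A: 6  (via C)
D: 6  (via C)
B: 7  (via D)
E: 8  (via B)
G: 9  (via C)
I: 9  (via A)
F: 10  (via D)
H: 10  (via A)
J: 10  (via A)
Shortest route: C–A–J = 10 min.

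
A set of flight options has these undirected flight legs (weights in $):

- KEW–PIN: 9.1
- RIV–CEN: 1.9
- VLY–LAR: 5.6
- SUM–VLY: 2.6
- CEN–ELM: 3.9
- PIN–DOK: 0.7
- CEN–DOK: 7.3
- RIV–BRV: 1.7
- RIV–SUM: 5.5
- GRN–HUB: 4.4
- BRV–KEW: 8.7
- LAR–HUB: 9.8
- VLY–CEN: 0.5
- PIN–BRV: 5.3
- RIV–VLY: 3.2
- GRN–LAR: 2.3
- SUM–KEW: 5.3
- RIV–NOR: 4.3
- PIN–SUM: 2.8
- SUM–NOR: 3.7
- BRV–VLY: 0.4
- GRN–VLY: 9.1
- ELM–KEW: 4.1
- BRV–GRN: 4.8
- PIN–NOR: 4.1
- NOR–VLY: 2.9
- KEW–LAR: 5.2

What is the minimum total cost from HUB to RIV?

$10.9

Compare a few routes:
HUB - GRN - BRV - RIV: 4.4+4.8+1.7 = 10.9
HUB - GRN - BRV - VLY - CEN - RIV: 4.4+4.8+0.4+0.5+1.9 = 12
Cheapest is HUB - GRN - BRV - RIV at $10.9.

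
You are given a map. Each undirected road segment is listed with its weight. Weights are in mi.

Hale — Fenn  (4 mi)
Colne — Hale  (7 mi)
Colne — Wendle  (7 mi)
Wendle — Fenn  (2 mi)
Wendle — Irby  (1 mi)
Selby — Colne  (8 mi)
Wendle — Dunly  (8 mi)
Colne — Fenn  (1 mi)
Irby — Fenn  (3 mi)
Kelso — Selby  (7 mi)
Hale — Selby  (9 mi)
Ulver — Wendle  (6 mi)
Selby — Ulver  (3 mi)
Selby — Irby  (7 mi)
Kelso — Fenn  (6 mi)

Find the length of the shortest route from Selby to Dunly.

16 mi

Settle nodes by increasing distance from Selby:
Selby: 0
Ulver: 3  (via Selby)
Irby: 7  (via Selby)
Kelso: 7  (via Selby)
Colne: 8  (via Selby)
Wendle: 8  (via Irby)
Hale: 9  (via Selby)
Fenn: 9  (via Colne)
Dunly: 16  (via Wendle)
Shortest route: Selby → Irby → Wendle → Dunly = 16 mi.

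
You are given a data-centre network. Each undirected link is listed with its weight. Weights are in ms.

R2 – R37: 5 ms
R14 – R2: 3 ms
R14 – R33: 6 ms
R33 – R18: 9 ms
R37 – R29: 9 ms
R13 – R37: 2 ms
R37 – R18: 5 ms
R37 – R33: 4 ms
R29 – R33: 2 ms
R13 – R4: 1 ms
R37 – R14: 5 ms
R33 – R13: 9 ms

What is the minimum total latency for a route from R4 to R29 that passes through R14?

Best R4 to R14: R4 → R13 → R37 → R14 costing 8
Shortest R14→R29: R14 → R33 → R29 = 8
Total via R14: 8 + 8 = 16 ms.

16 ms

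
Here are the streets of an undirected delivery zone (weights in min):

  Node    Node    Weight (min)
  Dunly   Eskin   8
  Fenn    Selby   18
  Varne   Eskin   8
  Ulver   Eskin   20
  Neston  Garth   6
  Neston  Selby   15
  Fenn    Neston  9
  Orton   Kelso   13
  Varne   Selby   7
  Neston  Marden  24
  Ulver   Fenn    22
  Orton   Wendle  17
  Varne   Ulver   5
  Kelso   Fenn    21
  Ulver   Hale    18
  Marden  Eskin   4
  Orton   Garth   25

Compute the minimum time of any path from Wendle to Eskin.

76 min

Enumerating some paths:
Wendle–Orton–Garth–Neston–Marden–Eskin: 17+25+6+24+4 = 76
Wendle–Orton–Garth–Neston–Selby–Varne–Eskin: 17+25+6+15+7+8 = 78
The minimum is 76 min via Wendle–Orton–Garth–Neston–Marden–Eskin.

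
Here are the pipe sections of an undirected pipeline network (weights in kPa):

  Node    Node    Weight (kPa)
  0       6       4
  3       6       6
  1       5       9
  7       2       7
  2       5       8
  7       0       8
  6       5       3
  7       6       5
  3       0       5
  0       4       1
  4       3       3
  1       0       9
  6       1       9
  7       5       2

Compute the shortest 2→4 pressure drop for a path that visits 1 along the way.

27 kPa

Best 2 to 1: 2–5–1 costing 17
Shortest 1→4: 1–0–4 = 10
Total via 1: 17 + 10 = 27 kPa.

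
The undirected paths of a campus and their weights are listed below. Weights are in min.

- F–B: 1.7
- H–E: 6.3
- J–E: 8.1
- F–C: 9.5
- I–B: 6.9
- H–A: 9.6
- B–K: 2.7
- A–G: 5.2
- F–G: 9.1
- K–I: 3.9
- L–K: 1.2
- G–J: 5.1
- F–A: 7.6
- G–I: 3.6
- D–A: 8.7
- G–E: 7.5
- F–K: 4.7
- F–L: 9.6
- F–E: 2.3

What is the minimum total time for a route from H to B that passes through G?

Shortest H→G: H → E → G = 13.8
Shortest G→B: G → I → K → B = 10.2
Total via G: 13.8 + 10.2 = 24 min.

24 min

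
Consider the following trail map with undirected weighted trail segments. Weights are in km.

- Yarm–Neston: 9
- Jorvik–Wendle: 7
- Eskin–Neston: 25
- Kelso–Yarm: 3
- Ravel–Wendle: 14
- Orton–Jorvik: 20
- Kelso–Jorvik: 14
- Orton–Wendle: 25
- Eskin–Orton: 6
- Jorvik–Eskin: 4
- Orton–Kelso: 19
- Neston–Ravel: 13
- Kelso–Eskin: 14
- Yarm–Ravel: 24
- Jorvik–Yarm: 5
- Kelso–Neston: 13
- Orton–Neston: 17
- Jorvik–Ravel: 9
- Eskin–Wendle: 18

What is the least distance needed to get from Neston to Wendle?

21 km

Settle nodes by increasing distance from Neston:
Neston: 0
Yarm: 9  (via Neston)
Kelso: 12  (via Yarm)
Ravel: 13  (via Neston)
Jorvik: 14  (via Yarm)
Orton: 17  (via Neston)
Eskin: 18  (via Jorvik)
Wendle: 21  (via Jorvik)
Shortest route: Neston–Yarm–Jorvik–Wendle = 21 km.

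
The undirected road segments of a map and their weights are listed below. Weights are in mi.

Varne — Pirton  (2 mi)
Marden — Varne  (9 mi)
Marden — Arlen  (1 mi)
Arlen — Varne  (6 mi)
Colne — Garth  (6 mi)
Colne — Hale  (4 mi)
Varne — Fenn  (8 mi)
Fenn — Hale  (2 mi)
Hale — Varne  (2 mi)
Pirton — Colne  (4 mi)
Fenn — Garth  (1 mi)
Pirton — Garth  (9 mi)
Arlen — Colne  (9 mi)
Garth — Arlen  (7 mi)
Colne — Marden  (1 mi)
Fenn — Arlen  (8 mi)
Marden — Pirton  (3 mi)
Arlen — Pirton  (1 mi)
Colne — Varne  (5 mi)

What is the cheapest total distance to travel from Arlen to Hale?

5 mi

Candidate routes:
Arlen–Marden–Pirton–Varne–Hale: 1+3+2+2 = 8
Arlen–Marden–Colne–Hale: 1+1+4 = 6
Arlen–Pirton–Varne–Hale: 1+2+2 = 5
Cheapest is Arlen–Pirton–Varne–Hale at 5 mi.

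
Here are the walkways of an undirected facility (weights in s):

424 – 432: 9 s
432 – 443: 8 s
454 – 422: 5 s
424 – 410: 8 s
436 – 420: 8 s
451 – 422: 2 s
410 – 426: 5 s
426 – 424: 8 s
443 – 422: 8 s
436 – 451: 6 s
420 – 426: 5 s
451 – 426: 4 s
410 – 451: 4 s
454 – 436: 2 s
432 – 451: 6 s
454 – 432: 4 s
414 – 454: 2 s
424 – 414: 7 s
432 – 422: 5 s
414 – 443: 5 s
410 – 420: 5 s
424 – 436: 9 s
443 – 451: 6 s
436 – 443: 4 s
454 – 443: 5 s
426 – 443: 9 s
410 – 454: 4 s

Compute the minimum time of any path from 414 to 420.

Enumerating some paths:
414–454–410–420: 2+4+5 = 11
414–454–410–426–420: 2+4+5+5 = 16
414–454–436–420: 2+2+8 = 12
The minimum is 11 s via 414–454–410–420.

11 s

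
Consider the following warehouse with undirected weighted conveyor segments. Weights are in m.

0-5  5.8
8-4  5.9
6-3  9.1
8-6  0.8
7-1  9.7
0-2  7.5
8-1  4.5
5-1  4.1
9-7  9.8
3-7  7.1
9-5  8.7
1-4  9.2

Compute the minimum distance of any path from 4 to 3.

15.8 m

Running Dijkstra from 4:
4: 0
8: 5.9  (via 4)
6: 6.7  (via 8)
1: 9.2  (via 4)
5: 13.3  (via 1)
3: 15.8  (via 6)
Shortest route: 4–8–6–3 = 15.8 m.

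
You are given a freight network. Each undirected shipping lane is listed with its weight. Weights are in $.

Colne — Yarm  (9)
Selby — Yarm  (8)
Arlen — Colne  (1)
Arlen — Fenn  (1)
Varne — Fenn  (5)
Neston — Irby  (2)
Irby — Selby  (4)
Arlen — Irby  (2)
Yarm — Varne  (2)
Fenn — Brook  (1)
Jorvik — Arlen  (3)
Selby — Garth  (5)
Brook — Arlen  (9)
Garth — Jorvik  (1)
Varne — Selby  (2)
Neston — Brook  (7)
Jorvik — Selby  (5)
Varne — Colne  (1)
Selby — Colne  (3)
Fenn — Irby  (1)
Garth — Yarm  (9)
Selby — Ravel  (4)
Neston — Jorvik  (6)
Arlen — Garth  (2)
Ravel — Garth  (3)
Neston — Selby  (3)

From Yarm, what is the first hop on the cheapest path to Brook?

Varne

Candidate routes:
Yarm - Varne - Colne - Arlen - Irby - Fenn - Brook: 2+1+1+2+1+1 = 8
Yarm - Varne - Colne - Arlen - Fenn - Brook: 2+1+1+1+1 = 6
The minimum is $6 via Yarm - Varne - Colne - Arlen - Fenn - Brook.
So from Yarm the first move is to Varne.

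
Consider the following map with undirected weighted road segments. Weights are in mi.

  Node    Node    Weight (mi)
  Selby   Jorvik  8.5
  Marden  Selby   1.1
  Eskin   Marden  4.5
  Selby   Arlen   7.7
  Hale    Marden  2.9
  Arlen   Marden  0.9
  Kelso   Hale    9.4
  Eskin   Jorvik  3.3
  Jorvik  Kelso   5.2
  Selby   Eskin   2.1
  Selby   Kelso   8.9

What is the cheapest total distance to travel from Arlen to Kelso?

Running Dijkstra from Arlen:
Arlen: 0
Marden: 0.9  (via Arlen)
Selby: 2  (via Marden)
Hale: 3.8  (via Marden)
Eskin: 4.1  (via Selby)
Jorvik: 7.4  (via Eskin)
Kelso: 10.9  (via Selby)
Shortest route: Arlen–Marden–Selby–Kelso = 10.9 mi.

10.9 mi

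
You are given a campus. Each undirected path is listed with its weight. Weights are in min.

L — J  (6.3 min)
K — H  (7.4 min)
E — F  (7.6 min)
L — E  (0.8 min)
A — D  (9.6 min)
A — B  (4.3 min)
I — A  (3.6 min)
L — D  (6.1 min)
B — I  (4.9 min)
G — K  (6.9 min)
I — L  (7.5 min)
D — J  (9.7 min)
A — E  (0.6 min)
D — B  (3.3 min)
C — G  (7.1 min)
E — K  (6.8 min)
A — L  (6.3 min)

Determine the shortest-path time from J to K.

13.9 min

Candidate routes:
J–D–L–E–K: 9.7+6.1+0.8+6.8 = 23.4
J–L–A–E–K: 6.3+6.3+0.6+6.8 = 20
J–L–E–K: 6.3+0.8+6.8 = 13.9
J–D–B–A–E–K: 9.7+3.3+4.3+0.6+6.8 = 24.7
The minimum is 13.9 min via J–L–E–K.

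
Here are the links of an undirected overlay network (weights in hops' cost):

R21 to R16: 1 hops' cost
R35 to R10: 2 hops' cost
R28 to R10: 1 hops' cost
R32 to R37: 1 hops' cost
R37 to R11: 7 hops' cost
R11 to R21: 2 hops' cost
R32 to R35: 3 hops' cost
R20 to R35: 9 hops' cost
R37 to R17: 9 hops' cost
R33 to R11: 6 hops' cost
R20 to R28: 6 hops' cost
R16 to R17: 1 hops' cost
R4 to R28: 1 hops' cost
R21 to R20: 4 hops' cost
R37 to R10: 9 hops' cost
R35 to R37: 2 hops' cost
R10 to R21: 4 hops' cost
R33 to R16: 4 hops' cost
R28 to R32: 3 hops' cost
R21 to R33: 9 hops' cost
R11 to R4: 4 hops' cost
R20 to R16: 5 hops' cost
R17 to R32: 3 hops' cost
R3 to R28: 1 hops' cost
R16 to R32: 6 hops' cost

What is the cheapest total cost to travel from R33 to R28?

Compare a few routes:
R33–R11–R4–R28: 6+4+1 = 11
R33–R16–R17–R32–R28: 4+1+3+3 = 11
R33–R16–R21–R11–R4–R28: 4+1+2+4+1 = 12
R33–R16–R21–R10–R28: 4+1+4+1 = 10
Cheapest is R33–R16–R21–R10–R28 at 10 hops' cost.

10 hops' cost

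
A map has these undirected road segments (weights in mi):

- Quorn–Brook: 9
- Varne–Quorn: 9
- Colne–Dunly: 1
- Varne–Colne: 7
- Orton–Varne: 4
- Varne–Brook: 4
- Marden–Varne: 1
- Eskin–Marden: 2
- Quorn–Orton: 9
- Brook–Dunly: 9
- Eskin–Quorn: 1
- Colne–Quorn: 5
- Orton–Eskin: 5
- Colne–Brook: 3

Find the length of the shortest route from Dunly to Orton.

Compare a few routes:
Dunly → Colne → Quorn → Eskin → Orton: 1+5+1+5 = 12
Dunly → Colne → Quorn → Eskin → Marden → Varne → Orton: 1+5+1+2+1+4 = 14
The minimum is 12 mi via Dunly → Colne → Quorn → Eskin → Orton.

12 mi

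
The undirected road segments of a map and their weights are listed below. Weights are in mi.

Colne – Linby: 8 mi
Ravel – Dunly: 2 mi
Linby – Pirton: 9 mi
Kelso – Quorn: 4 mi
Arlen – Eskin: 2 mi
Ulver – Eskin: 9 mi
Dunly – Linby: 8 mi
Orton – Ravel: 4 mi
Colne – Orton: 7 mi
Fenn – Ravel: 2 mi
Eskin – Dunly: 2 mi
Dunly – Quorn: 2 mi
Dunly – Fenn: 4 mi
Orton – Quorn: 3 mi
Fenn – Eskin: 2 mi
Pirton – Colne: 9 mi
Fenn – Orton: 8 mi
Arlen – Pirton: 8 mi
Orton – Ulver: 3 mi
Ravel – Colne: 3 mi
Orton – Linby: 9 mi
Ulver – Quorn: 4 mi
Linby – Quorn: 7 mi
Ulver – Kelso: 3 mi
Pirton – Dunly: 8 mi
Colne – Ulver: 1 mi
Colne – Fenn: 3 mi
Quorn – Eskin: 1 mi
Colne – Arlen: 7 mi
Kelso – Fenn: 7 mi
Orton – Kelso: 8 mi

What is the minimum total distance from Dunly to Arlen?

Compare a few routes:
Dunly → Eskin → Arlen: 2+2 = 4
Dunly → Quorn → Eskin → Arlen: 2+1+2 = 5
Cheapest is Dunly → Eskin → Arlen at 4 mi.

4 mi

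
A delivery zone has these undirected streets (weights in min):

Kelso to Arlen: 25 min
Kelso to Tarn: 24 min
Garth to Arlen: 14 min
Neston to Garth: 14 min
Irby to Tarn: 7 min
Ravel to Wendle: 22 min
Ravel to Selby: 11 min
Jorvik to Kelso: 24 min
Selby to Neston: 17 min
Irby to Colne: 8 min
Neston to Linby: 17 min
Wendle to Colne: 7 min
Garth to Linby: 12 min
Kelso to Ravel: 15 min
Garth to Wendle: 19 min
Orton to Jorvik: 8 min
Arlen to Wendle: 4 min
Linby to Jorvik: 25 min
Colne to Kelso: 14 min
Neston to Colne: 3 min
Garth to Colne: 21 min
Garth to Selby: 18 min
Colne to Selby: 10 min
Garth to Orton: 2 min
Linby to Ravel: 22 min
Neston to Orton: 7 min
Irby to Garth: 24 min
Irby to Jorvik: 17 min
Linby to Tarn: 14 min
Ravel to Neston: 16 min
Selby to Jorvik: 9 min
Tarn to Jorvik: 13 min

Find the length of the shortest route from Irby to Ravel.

Settle nodes by increasing distance from Irby:
Irby: 0
Tarn: 7  (via Irby)
Colne: 8  (via Irby)
Neston: 11  (via Colne)
Wendle: 15  (via Colne)
Jorvik: 17  (via Irby)
Selby: 18  (via Colne)
Orton: 18  (via Neston)
Arlen: 19  (via Wendle)
Garth: 20  (via Orton)
Linby: 21  (via Tarn)
Kelso: 22  (via Colne)
Ravel: 27  (via Neston)
Shortest route: Irby → Colne → Neston → Ravel = 27 min.

27 min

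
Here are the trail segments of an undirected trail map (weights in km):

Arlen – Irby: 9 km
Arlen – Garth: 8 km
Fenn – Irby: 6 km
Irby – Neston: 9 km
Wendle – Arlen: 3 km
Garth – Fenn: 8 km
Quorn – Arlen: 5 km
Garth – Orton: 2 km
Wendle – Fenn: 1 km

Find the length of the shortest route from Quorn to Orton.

15 km

Shortest distances from Quorn:
Quorn: 0
Arlen: 5  (via Quorn)
Wendle: 8  (via Arlen)
Fenn: 9  (via Wendle)
Garth: 13  (via Arlen)
Irby: 14  (via Arlen)
Orton: 15  (via Garth)
Shortest route: Quorn → Arlen → Garth → Orton = 15 km.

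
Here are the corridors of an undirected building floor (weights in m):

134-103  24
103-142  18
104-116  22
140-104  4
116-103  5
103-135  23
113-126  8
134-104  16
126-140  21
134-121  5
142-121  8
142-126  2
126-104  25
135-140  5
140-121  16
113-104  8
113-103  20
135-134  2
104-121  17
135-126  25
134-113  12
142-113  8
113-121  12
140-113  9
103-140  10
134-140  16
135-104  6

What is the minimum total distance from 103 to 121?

Candidate routes:
103–140–121: 10+16 = 26
103–140–104–135–134–121: 10+4+6+2+5 = 27
103–140–135–134–121: 10+5+2+5 = 22
103–142–121: 18+8 = 26
The minimum is 22 m via 103–140–135–134–121.

22 m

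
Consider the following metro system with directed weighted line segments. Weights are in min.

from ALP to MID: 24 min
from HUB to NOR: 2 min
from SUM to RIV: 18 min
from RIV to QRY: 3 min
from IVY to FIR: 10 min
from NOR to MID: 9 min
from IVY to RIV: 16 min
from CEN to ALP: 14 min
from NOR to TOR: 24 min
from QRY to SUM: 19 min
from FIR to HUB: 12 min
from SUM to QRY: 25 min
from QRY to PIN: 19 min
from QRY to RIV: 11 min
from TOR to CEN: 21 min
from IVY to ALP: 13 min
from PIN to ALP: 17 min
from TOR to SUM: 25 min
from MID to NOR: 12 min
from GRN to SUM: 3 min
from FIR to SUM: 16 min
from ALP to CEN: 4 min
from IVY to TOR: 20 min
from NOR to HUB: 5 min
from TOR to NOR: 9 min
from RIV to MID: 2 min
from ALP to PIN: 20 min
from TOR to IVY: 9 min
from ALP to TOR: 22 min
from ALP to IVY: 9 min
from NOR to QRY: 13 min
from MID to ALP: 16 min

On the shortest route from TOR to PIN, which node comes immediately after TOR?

Candidate routes:
TOR–IVY–RIV–QRY–PIN: 9+16+3+19 = 47
TOR–NOR–QRY–PIN: 9+13+19 = 41
TOR–IVY–ALP–PIN: 9+13+20 = 42
Cheapest is TOR–NOR–QRY–PIN at 41 min.
So from TOR the first move is to NOR.

NOR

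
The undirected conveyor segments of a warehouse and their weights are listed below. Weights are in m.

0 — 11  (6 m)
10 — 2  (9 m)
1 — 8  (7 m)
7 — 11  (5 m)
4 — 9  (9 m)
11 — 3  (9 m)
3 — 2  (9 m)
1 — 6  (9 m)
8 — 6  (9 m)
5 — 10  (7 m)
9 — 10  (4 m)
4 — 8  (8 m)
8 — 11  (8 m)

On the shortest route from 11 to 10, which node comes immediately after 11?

Compare a few routes:
11 → 8 → 4 → 9 → 10: 8+8+9+4 = 29
11 → 3 → 2 → 10: 9+9+9 = 27
The minimum is 27 m via 11 → 3 → 2 → 10.
So from 11 the first move is to 3.

3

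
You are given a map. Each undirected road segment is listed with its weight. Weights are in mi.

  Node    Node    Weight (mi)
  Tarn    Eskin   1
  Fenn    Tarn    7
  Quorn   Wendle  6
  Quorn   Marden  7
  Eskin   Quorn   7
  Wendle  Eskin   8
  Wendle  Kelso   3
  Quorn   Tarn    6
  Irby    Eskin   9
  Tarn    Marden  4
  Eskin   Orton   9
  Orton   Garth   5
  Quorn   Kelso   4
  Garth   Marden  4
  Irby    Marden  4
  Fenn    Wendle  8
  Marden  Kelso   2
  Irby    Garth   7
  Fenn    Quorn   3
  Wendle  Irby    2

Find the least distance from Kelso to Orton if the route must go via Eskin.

Best Kelso to Eskin: Kelso → Marden → Tarn → Eskin costing 7
Best Eskin to Orton: Eskin → Orton costing 9
Total via Eskin: 7 + 9 = 16 mi.

16 mi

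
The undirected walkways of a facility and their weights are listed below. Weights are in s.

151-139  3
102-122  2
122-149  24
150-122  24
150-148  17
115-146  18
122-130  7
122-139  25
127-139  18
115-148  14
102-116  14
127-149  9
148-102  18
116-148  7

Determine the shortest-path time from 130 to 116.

Compare a few routes:
130–122–102–116: 7+2+14 = 23
130–122–102–148–116: 7+2+18+7 = 34
Cheapest is 130–122–102–116 at 23 s.

23 s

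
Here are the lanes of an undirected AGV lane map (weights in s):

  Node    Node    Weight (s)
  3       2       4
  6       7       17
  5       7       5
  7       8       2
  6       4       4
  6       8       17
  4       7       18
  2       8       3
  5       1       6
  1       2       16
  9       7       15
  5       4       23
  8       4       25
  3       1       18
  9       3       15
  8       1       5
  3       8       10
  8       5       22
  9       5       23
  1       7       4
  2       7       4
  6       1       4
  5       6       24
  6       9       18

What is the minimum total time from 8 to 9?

17 s

Settle nodes by increasing distance from 8:
8: 0
7: 2  (via 8)
2: 3  (via 8)
1: 5  (via 8)
3: 7  (via 2)
5: 7  (via 7)
6: 9  (via 1)
4: 13  (via 6)
9: 17  (via 7)
Shortest route: 8 → 7 → 9 = 17 s.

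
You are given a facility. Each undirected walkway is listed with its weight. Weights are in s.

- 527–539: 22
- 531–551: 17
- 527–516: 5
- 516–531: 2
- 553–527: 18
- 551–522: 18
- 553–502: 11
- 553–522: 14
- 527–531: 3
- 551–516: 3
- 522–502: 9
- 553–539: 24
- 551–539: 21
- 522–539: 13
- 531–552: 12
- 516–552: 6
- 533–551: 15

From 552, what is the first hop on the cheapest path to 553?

Enumerating some paths:
552–531–527–553: 12+3+18 = 33
552–531–516–527–553: 12+2+5+18 = 37
552–516–551–522–553: 6+3+18+14 = 41
552–516–527–553: 6+5+18 = 29
Cheapest is 552–516–527–553 at 29 s.
So from 552 the first move is to 516.

516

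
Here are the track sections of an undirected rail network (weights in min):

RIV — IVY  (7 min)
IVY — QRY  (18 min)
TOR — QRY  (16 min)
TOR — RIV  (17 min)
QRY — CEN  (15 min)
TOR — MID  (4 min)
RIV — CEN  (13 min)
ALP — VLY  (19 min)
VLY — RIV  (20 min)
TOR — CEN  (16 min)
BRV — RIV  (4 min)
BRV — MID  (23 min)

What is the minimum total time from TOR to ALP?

56 min

Candidate routes:
TOR → CEN → RIV → VLY → ALP: 16+13+20+19 = 68
TOR → RIV → VLY → ALP: 17+20+19 = 56
The minimum is 56 min via TOR → RIV → VLY → ALP.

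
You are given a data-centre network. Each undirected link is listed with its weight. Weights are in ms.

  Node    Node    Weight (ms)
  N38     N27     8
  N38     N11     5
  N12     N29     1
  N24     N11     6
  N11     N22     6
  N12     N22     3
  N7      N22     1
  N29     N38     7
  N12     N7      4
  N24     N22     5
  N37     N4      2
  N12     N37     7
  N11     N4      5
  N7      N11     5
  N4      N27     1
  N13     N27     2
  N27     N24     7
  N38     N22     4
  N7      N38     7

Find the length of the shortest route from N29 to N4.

10 ms

Compare a few routes:
N29–N12–N37–N4: 1+7+2 = 10
N29–N12–N22–N7–N11–N4: 1+3+1+5+5 = 15
N29–N12–N22–N11–N4: 1+3+6+5 = 15
N29–N12–N7–N11–N4: 1+4+5+5 = 15
The minimum is 10 ms via N29–N12–N37–N4.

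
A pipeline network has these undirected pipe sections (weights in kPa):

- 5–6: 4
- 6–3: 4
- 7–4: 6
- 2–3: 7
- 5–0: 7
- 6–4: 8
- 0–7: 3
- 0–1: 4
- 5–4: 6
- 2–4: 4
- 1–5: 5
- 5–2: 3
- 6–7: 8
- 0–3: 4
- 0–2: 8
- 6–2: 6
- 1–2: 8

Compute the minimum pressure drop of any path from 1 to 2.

Enumerating some paths:
1–0–2: 4+8 = 12
1–0–5–2: 4+7+3 = 14
1–2: 8 = 8
Cheapest is 1–2 at 8 kPa.

8 kPa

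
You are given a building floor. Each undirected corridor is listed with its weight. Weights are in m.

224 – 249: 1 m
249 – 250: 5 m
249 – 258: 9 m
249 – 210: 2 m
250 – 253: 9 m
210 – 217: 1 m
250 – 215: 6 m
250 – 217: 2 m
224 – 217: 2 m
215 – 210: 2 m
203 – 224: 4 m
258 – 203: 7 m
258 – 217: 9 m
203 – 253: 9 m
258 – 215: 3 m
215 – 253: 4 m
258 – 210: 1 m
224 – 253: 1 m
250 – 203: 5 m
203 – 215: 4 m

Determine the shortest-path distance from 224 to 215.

5 m

Shortest distances from 224:
224: 0
249: 1  (via 224)
253: 1  (via 224)
217: 2  (via 224)
210: 3  (via 249)
203: 4  (via 224)
250: 4  (via 217)
258: 4  (via 210)
215: 5  (via 253)
Shortest route: 224 → 253 → 215 = 5 m.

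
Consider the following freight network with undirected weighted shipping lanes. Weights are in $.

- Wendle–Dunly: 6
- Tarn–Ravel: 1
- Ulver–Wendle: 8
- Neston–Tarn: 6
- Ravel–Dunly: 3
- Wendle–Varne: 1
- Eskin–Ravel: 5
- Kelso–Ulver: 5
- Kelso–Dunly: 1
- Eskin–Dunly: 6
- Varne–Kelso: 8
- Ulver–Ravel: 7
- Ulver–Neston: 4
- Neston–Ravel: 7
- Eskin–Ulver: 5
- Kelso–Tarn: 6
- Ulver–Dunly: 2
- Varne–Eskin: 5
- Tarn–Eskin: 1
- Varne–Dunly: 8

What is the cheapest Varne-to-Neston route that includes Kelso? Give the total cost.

Shortest Varne→Kelso: Varne–Kelso = 8
Best Kelso to Neston: Kelso–Dunly–Ulver–Neston costing 7
Total via Kelso: 8 + 7 = $15.

$15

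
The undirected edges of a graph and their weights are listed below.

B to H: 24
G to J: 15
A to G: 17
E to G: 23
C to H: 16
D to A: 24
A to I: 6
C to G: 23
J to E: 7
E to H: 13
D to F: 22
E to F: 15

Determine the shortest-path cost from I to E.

Running Dijkstra from I:
I: 0
A: 6  (via I)
G: 23  (via A)
D: 30  (via A)
J: 38  (via G)
E: 45  (via J)
Shortest route: I → A → G → J → E = 45.

45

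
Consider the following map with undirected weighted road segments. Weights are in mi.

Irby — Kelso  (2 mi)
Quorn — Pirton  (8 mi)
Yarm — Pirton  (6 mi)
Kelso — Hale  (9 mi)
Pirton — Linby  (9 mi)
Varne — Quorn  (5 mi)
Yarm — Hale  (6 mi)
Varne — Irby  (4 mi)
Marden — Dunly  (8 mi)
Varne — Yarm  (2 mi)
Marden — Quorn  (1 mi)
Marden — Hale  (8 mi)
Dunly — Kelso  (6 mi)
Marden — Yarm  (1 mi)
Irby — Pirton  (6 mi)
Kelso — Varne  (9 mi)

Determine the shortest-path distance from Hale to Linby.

21 mi

Settle nodes by increasing distance from Hale:
Hale: 0
Yarm: 6  (via Hale)
Marden: 7  (via Yarm)
Quorn: 8  (via Marden)
Varne: 8  (via Yarm)
Kelso: 9  (via Hale)
Irby: 11  (via Kelso)
Pirton: 12  (via Yarm)
Dunly: 15  (via Marden)
Linby: 21  (via Pirton)
Shortest route: Hale → Yarm → Pirton → Linby = 21 mi.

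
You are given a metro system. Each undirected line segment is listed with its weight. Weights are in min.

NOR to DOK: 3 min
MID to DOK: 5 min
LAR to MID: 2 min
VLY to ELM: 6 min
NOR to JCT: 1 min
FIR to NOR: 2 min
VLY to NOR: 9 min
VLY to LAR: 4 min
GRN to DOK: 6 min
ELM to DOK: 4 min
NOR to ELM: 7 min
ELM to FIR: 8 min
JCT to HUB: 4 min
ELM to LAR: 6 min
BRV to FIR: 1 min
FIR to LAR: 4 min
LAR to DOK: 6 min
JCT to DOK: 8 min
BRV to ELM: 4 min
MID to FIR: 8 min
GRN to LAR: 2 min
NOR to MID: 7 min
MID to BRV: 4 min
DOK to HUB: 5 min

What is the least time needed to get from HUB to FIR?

Settle nodes by increasing distance from HUB:
HUB: 0
JCT: 4  (via HUB)
NOR: 5  (via JCT)
DOK: 5  (via HUB)
FIR: 7  (via NOR)
Shortest route: HUB → JCT → NOR → FIR = 7 min.

7 min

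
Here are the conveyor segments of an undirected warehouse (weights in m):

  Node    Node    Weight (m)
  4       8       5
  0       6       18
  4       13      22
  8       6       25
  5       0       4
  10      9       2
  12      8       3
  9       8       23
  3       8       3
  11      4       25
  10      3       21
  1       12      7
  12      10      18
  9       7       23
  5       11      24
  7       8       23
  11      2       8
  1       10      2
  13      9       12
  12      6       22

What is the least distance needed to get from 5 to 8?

Enumerating some paths:
5 - 0 - 6 - 12 - 1 - 10 - 3 - 8: 4+18+22+7+2+21+3 = 77
5 - 0 - 6 - 8: 4+18+25 = 47
5 - 0 - 6 - 12 - 1 - 10 - 9 - 8: 4+18+22+7+2+2+23 = 78
5 - 11 - 4 - 8: 24+25+5 = 54
The minimum is 47 m via 5 - 0 - 6 - 8.

47 m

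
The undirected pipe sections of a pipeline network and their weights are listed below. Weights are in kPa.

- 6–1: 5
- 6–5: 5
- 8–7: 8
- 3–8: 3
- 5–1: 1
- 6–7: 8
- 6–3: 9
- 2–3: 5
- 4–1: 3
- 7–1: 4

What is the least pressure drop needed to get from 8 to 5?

13 kPa

Compare a few routes:
8–3–6–1–5: 3+9+5+1 = 18
8–3–6–5: 3+9+5 = 17
8–7–1–5: 8+4+1 = 13
Cheapest is 8–7–1–5 at 13 kPa.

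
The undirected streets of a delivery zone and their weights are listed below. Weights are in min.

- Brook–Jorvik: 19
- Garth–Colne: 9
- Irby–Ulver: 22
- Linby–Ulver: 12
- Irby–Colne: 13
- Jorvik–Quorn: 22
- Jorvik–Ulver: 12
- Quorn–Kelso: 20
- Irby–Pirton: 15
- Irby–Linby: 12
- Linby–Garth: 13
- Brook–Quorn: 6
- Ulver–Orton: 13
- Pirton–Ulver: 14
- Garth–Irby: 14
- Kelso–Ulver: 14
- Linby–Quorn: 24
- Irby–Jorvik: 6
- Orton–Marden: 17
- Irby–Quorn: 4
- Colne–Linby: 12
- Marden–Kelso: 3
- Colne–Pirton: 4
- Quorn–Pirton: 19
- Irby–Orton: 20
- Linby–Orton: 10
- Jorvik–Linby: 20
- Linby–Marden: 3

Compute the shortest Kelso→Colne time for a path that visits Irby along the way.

31 min

Shortest Kelso→Irby: Kelso → Marden → Linby → Irby = 18
Shortest Irby→Colne: Irby → Colne = 13
Total via Irby: 18 + 13 = 31 min.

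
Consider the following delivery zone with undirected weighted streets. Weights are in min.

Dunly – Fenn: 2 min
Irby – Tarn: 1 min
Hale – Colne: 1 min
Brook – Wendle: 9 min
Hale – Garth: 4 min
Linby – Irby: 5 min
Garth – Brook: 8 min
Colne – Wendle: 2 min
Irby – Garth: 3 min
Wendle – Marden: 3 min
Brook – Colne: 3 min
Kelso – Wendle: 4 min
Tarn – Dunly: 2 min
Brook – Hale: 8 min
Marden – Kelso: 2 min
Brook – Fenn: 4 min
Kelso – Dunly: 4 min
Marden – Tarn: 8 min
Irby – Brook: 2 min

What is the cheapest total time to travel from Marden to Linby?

14 min

Running Dijkstra from Marden:
Marden: 0
Kelso: 2  (via Marden)
Wendle: 3  (via Marden)
Colne: 5  (via Wendle)
Dunly: 6  (via Kelso)
Hale: 6  (via Colne)
Brook: 8  (via Colne)
Fenn: 8  (via Dunly)
Tarn: 8  (via Marden)
Irby: 9  (via Tarn)
Garth: 10  (via Hale)
Linby: 14  (via Irby)
Shortest route: Marden → Tarn → Irby → Linby = 14 min.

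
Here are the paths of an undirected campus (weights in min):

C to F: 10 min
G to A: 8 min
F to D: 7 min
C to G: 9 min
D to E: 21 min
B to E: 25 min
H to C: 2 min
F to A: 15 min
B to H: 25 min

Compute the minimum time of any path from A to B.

Shortest distances from A:
A: 0
G: 8  (via A)
F: 15  (via A)
C: 17  (via G)
H: 19  (via C)
D: 22  (via F)
E: 43  (via D)
B: 44  (via H)
Shortest route: A → G → C → H → B = 44 min.

44 min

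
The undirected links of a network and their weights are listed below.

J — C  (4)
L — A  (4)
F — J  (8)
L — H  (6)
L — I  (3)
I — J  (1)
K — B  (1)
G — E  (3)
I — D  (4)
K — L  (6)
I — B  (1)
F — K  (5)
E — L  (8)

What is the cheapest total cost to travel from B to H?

Compare a few routes:
B - K - L - H: 1+6+6 = 13
B - I - L - H: 1+3+6 = 10
The minimum is 10 via B - I - L - H.

10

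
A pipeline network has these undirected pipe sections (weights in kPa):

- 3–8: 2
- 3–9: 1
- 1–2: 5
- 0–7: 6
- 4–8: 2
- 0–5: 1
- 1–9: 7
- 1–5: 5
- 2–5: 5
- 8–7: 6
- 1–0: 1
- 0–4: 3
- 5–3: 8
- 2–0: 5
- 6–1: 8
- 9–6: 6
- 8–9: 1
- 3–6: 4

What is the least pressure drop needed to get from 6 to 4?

Enumerating some paths:
6 - 9 - 3 - 8 - 4: 6+1+2+2 = 11
6 - 9 - 8 - 4: 6+1+2 = 9
6 - 3 - 8 - 4: 4+2+2 = 8
Cheapest is 6 - 3 - 8 - 4 at 8 kPa.

8 kPa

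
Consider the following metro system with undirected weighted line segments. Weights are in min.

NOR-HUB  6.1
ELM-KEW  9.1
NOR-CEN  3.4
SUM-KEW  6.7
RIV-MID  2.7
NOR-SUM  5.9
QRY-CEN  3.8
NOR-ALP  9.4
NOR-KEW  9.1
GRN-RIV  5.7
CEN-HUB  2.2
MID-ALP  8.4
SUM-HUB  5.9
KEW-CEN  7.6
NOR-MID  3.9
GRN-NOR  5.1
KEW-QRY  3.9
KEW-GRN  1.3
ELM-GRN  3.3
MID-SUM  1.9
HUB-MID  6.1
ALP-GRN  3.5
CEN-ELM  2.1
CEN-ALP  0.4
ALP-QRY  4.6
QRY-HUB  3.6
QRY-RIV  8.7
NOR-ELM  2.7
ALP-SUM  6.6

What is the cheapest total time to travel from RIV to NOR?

Running Dijkstra from RIV:
RIV: 0
MID: 2.7  (via RIV)
SUM: 4.6  (via MID)
GRN: 5.7  (via RIV)
NOR: 6.6  (via MID)
Shortest route: RIV → MID → NOR = 6.6 min.

6.6 min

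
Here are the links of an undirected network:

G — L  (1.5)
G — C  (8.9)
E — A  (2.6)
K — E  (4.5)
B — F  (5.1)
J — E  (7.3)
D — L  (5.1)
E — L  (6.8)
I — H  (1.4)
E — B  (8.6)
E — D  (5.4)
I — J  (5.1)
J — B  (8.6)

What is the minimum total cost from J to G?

15.6

Candidate routes:
J - E - D - L - G: 7.3+5.4+5.1+1.5 = 19.3
J - E - L - G: 7.3+6.8+1.5 = 15.6
The minimum is 15.6 via J - E - L - G.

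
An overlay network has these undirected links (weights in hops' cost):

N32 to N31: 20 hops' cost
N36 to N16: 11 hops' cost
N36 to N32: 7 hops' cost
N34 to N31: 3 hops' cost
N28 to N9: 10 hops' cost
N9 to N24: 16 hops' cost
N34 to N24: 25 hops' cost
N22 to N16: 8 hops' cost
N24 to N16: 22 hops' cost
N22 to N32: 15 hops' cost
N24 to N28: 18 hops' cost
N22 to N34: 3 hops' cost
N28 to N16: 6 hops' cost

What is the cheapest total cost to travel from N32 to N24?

40 hops' cost

Candidate routes:
N32 - N36 - N16 - N28 - N24: 7+11+6+18 = 42
N32 - N36 - N16 - N24: 7+11+22 = 40
The minimum is 40 hops' cost via N32 - N36 - N16 - N24.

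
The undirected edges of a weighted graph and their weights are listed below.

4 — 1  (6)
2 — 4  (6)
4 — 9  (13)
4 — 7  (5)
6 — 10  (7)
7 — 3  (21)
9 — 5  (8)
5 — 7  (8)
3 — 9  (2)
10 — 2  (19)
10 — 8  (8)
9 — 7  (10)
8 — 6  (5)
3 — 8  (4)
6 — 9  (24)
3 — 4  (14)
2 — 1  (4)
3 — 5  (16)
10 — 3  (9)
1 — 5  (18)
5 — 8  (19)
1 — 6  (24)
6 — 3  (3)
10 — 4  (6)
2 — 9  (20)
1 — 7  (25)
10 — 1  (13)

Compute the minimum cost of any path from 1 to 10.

Shortest distances from 1:
1: 0
2: 4  (via 1)
4: 6  (via 1)
7: 11  (via 4)
10: 12  (via 4)
Shortest route: 1–4–10 = 12.

12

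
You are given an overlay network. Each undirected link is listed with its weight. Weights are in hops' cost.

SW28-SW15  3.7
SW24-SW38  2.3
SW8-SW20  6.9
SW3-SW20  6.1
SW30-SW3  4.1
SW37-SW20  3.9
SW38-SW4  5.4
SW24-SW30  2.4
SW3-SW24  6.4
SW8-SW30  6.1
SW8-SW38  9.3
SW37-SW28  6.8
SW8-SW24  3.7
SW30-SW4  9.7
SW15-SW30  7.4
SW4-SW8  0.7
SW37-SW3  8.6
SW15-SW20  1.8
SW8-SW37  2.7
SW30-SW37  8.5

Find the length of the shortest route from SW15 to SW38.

12.1 hops' cost

Enumerating some paths:
SW15 - SW30 - SW24 - SW38: 7.4+2.4+2.3 = 12.1
SW15 - SW20 - SW37 - SW8 - SW24 - SW38: 1.8+3.9+2.7+3.7+2.3 = 14.4
The minimum is 12.1 hops' cost via SW15 - SW30 - SW24 - SW38.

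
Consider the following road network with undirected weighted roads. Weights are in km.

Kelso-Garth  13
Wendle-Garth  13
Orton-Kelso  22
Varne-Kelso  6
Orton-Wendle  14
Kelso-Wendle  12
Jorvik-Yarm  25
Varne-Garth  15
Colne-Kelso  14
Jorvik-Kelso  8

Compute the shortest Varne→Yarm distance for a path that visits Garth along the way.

61 km

Shortest Varne→Garth: Varne → Garth = 15
Shortest Garth→Yarm: Garth → Kelso → Jorvik → Yarm = 46
Total via Garth: 15 + 46 = 61 km.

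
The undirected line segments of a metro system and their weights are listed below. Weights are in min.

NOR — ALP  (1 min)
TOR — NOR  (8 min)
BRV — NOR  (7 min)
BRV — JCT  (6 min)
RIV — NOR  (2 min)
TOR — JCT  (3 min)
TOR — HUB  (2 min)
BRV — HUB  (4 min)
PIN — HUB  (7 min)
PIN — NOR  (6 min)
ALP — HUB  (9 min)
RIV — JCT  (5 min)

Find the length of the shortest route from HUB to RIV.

10 min

Shortest distances from HUB:
HUB: 0
TOR: 2  (via HUB)
BRV: 4  (via HUB)
JCT: 5  (via TOR)
PIN: 7  (via HUB)
ALP: 9  (via HUB)
RIV: 10  (via JCT)
Shortest route: HUB → TOR → JCT → RIV = 10 min.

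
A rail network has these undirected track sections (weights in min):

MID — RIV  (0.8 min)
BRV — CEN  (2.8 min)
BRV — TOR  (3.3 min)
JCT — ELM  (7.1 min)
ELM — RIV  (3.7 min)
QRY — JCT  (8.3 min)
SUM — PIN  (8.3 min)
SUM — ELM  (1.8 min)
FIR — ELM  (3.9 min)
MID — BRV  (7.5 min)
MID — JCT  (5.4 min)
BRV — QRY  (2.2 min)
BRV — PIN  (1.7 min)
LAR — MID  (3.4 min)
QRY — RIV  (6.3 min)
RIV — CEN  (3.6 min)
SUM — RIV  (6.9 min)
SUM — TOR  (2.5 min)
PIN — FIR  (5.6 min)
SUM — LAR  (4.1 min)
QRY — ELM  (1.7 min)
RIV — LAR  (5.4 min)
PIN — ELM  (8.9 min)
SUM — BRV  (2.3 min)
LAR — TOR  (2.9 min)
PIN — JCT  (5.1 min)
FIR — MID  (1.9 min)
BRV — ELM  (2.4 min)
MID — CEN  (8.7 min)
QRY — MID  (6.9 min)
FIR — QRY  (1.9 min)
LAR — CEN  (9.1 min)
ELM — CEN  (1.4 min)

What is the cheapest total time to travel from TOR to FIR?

7.4 min

Settle nodes by increasing distance from TOR:
TOR: 0
SUM: 2.5  (via TOR)
LAR: 2.9  (via TOR)
BRV: 3.3  (via TOR)
ELM: 4.3  (via SUM)
PIN: 5  (via BRV)
QRY: 5.5  (via BRV)
CEN: 5.7  (via ELM)
MID: 6.3  (via LAR)
RIV: 7.1  (via MID)
FIR: 7.4  (via QRY)
Shortest route: TOR → BRV → QRY → FIR = 7.4 min.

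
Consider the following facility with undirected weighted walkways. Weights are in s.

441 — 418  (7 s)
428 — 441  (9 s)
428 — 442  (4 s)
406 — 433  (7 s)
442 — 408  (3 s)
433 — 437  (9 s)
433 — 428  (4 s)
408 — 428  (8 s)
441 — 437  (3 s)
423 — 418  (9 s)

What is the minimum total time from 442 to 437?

16 s

Compare a few routes:
442–428–433–437: 4+4+9 = 17
442–428–441–437: 4+9+3 = 16
Cheapest is 442–428–441–437 at 16 s.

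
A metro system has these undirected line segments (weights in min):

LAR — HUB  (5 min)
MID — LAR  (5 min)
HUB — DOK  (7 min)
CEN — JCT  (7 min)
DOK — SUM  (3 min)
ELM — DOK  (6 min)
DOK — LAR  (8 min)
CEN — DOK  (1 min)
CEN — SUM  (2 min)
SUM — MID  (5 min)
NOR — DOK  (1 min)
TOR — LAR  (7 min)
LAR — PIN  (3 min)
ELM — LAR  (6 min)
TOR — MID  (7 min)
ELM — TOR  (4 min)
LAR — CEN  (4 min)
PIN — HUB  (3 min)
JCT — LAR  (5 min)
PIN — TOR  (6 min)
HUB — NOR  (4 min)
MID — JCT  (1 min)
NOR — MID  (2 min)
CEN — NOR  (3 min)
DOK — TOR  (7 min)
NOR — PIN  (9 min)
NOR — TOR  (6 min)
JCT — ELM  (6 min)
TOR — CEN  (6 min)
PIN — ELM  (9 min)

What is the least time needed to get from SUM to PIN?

9 min

Enumerating some paths:
SUM–CEN–LAR–PIN: 2+4+3 = 9
SUM–CEN–DOK–NOR–HUB–PIN: 2+1+1+4+3 = 11
SUM–DOK–CEN–LAR–PIN: 3+1+4+3 = 11
SUM–DOK–NOR–HUB–PIN: 3+1+4+3 = 11
The minimum is 9 min via SUM–CEN–LAR–PIN.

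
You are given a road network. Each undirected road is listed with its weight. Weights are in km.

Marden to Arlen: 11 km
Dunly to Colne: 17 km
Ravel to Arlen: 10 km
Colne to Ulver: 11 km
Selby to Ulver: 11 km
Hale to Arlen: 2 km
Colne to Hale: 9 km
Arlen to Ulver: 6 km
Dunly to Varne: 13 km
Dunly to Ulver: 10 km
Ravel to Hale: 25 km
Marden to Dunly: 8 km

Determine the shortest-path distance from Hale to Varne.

31 km

Settle nodes by increasing distance from Hale:
Hale: 0
Arlen: 2  (via Hale)
Ulver: 8  (via Arlen)
Colne: 9  (via Hale)
Ravel: 12  (via Arlen)
Marden: 13  (via Arlen)
Dunly: 18  (via Ulver)
Selby: 19  (via Ulver)
Varne: 31  (via Dunly)
Shortest route: Hale–Arlen–Ulver–Dunly–Varne = 31 km.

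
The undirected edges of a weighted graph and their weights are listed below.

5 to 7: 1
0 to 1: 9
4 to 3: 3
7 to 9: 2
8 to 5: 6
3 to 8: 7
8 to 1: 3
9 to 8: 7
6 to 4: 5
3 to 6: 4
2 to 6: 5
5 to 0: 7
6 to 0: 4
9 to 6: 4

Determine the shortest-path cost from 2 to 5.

12

Shortest distances from 2:
2: 0
6: 5  (via 2)
0: 9  (via 6)
3: 9  (via 6)
9: 9  (via 6)
4: 10  (via 6)
7: 11  (via 9)
5: 12  (via 7)
Shortest route: 2–6–9–7–5 = 12.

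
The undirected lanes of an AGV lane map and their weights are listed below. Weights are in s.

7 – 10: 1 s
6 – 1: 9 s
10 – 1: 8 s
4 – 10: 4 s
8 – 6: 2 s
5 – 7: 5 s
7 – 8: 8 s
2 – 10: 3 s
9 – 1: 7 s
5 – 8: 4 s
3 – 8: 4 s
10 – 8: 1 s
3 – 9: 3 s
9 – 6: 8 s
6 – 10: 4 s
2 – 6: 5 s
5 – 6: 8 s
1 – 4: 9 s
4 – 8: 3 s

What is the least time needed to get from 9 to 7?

9 s

Enumerating some paths:
9 → 3 → 8 → 10 → 7: 3+4+1+1 = 9
9 → 6 → 10 → 7: 8+4+1 = 13
9 → 6 → 8 → 10 → 7: 8+2+1+1 = 12
Cheapest is 9 → 3 → 8 → 10 → 7 at 9 s.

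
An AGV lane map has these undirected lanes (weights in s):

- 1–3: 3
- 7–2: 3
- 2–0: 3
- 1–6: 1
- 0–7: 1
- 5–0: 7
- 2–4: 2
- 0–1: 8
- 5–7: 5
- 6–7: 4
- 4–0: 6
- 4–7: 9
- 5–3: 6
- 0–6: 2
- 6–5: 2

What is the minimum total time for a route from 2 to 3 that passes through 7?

Best 2 to 7: 2–7 costing 3
Shortest 7→3: 7–0–6–1–3 = 7
Total via 7: 3 + 7 = 10 s.

10 s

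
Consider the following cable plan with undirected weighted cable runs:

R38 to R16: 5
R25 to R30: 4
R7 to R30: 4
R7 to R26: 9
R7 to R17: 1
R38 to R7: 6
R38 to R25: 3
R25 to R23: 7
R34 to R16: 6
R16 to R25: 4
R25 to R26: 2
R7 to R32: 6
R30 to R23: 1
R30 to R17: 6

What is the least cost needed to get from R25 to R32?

Shortest distances from R25:
R25: 0
R26: 2  (via R25)
R38: 3  (via R25)
R30: 4  (via R25)
R16: 4  (via R25)
R23: 5  (via R30)
R7: 8  (via R30)
R17: 9  (via R7)
R34: 10  (via R16)
R32: 14  (via R7)
Shortest route: R25–R30–R7–R32 = 14.

14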